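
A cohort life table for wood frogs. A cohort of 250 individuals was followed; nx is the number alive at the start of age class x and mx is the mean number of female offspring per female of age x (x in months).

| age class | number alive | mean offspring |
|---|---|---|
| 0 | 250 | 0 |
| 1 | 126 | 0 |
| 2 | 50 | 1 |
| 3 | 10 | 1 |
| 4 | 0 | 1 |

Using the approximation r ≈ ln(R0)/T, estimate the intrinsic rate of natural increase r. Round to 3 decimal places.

lx = nx/n0 = nx/250: 1, 0.504, 0.2, 0.04, 0
R0 = Σ lx·mx = 0 + 0 + 0.2 + 0.04 + 0 = 0.24
Σ x·lx·mx = 0.52; T = 0.52/0.24 = 2.16667…
r ≈ ln(R0)/T = ln(0.24)/2.16667… = -0.65867… → -0.659

-0.659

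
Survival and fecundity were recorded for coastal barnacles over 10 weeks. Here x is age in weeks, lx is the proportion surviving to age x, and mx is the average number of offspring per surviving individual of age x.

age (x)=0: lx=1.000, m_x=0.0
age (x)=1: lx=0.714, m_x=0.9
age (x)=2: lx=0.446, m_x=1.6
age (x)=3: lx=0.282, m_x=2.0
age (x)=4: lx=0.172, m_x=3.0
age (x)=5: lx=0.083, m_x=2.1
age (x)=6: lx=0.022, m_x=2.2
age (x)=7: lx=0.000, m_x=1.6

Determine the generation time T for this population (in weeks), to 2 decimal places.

2.63

lx·mx: 0, 0.6426, 0.7136, 0.564, 0.516, 0.1743, 0.0484, 0 → R0 = 2.6589
x·lx·mx: 0, 0.6426, 1.4272, 1.692, 2.064, 0.8715, 0.2904, 0 → Σ = 6.9877
T = 6.9877 / 2.6589 = 2.628042… → 2.63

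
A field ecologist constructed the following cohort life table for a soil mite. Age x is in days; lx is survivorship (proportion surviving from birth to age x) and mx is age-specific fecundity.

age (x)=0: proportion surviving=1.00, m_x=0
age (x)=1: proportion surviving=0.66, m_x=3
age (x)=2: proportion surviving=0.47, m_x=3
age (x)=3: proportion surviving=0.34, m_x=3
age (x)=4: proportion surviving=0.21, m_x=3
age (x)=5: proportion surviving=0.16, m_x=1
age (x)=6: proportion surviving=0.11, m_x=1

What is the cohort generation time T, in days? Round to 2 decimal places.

lx·mx: 0, 1.98, 1.41, 1.02, 0.63, 0.16, 0.11 → R0 = 5.31
x·lx·mx: 0, 1.98, 2.82, 3.06, 2.52, 0.8, 0.66 → Σ = 11.84
T = 11.84 / 5.31 = 2.229755… → 2.23

2.23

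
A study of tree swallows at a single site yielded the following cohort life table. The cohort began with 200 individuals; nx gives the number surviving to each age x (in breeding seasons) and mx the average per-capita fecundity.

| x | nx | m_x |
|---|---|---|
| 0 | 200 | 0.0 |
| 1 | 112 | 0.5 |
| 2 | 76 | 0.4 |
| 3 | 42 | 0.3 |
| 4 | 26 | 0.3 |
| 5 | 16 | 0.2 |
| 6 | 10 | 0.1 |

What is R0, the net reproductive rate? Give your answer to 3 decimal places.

lx = nx/n0 = nx/200: 1, 0.56, 0.38, 0.21, 0.13, 0.08, 0.05
lx·mx by age: 0, 0.28, 0.152, 0.063, 0.039, 0.016, 0.005
R0 = Σ lx·mx = 0.555 → 0.555

0.555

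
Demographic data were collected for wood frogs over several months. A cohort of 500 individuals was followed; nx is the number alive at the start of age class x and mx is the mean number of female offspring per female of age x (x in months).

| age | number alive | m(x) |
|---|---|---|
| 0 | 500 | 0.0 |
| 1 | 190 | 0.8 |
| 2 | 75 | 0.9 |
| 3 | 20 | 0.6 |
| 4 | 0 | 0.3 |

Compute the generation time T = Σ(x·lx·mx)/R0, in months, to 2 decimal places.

lx = nx/n0 = nx/500: 1, 0.38, 0.15, 0.04, 0
lx·mx: 0, 0.304, 0.135, 0.024, 0 → R0 = 0.463
x·lx·mx: 0, 0.304, 0.27, 0.072, 0 → Σ = 0.646
T = 0.646 / 0.463 = 1.395248… → 1.40

1.40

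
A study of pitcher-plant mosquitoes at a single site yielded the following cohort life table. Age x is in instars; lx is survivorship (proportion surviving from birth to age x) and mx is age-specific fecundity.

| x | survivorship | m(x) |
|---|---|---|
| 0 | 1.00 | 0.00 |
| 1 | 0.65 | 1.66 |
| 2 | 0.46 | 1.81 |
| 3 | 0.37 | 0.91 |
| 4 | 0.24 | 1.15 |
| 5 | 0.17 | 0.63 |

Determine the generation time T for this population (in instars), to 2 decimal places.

2.05

lx·mx: 0, 1.079, 0.8326, 0.3367, 0.276, 0.1071 → R0 = 2.6314
x·lx·mx: 0, 1.079, 1.6652, 1.0101, 1.104, 0.5355 → Σ = 5.3938
T = 5.3938 / 2.6314 = 2.049783… → 2.05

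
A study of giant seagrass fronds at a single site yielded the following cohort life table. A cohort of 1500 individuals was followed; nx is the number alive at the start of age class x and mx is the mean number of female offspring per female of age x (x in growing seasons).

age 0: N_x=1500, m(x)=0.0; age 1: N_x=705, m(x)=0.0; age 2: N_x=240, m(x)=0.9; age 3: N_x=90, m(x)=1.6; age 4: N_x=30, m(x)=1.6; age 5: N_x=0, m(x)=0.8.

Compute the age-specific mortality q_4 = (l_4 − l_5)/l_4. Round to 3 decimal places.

1.000

lx = nx/n0 = nx/1500: 1, 0.47, 0.16, 0.06, 0.02, 0
q_4 = (l_4 − l_5) / l_4 = (0.02 − 0) / 0.02
     = 0.02 / 0.02 = 1 → 1.000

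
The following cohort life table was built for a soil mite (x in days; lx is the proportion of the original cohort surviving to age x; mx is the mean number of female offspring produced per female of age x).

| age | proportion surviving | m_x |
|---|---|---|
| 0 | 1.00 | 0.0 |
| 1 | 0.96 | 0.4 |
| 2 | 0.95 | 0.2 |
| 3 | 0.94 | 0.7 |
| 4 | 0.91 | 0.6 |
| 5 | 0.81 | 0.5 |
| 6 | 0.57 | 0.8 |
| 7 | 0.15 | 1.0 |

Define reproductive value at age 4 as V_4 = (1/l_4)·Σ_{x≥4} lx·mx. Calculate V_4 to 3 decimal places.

lx·mx for x ≥ 4: 0.546, 0.405, 0.456, 0.15 → sum = 1.557
V_4 = 1.557 / l_4 = 1.557 / 0.91 = 1.710989… → 1.711

1.711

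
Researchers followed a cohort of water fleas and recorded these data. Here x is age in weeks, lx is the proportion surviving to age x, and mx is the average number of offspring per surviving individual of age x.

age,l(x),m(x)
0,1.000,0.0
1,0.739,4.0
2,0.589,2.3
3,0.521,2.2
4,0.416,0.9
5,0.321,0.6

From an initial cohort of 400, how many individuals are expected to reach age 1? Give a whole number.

296

Expected survivors = N0 · l_1 = 400 × 0.739 = 295.6 → 296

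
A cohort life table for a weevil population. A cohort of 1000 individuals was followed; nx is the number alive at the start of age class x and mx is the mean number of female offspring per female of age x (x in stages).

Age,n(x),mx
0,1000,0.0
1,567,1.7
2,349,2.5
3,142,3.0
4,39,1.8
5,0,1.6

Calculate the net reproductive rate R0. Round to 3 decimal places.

2.333

lx = nx/n0 = nx/1000: 1, 0.567, 0.349, 0.142, 0.039, 0
lx·mx by age: 0, 0.9639, 0.8725, 0.426, 0.0702, 0
R0 = Σ lx·mx = 2.3326 → 2.333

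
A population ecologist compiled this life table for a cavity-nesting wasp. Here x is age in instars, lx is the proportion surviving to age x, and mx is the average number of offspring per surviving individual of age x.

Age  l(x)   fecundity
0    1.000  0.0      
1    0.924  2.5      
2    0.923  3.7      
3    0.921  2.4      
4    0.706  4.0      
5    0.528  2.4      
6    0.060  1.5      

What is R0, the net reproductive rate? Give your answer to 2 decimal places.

12.12

lx·mx by age: 0, 2.31, 3.4151, 2.2104, 2.824, 1.2672, 0.09
R0 = Σ lx·mx = 12.1167 → 12.12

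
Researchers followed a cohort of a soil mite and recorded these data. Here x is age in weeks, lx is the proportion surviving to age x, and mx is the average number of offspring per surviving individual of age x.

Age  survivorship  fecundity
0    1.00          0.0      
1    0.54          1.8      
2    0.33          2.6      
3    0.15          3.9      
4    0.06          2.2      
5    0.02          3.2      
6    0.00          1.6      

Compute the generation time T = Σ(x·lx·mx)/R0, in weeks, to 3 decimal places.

lx·mx: 0, 0.972, 0.858, 0.585, 0.132, 0.064, 0 → R0 = 2.611
x·lx·mx: 0, 0.972, 1.716, 1.755, 0.528, 0.32, 0 → Σ = 5.291
T = 5.291 / 2.611 = 2.026427… → 2.026

2.026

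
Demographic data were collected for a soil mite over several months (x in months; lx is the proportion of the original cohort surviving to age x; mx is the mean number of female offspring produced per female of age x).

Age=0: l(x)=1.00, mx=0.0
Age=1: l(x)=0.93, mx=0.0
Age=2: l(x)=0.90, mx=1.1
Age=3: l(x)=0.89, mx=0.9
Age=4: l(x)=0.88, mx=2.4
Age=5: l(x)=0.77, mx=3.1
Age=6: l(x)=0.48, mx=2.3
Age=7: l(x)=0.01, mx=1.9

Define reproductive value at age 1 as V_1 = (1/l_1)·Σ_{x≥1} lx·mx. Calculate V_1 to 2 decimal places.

lx·mx for x ≥ 1: 0, 0.99, 0.801, 2.112, 2.387, 1.104, 0.019 → sum = 7.413
V_1 = 7.413 / l_1 = 7.413 / 0.93 = 7.970968… → 7.97

7.97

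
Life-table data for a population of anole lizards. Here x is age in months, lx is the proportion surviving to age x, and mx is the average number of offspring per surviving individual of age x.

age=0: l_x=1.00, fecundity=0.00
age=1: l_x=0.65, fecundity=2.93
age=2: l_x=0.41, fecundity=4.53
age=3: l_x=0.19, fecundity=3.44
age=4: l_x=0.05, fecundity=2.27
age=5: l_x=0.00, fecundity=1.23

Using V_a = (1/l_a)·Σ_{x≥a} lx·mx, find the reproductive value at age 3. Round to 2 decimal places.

lx·mx for x ≥ 3: 0.6536, 0.1135, 0 → sum = 0.7671
V_3 = 0.7671 / l_3 = 0.7671 / 0.19 = 4.037368… → 4.04

4.04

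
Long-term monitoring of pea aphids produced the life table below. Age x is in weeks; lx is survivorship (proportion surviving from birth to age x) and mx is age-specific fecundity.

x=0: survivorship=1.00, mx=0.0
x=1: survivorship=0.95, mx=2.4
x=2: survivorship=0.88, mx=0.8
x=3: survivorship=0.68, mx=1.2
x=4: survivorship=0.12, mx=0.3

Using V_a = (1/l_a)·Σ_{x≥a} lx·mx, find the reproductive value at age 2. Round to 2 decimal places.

1.77

lx·mx for x ≥ 2: 0.704, 0.816, 0.036 → sum = 1.556
V_2 = 1.556 / l_2 = 1.556 / 0.88 = 1.768182… → 1.77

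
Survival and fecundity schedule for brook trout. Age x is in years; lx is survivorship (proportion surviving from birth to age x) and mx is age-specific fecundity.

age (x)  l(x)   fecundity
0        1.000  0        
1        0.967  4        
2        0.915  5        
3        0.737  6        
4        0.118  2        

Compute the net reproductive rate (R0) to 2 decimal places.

lx·mx by age: 0, 3.868, 4.575, 4.422, 0.236
R0 = Σ lx·mx = 13.101 → 13.10

13.10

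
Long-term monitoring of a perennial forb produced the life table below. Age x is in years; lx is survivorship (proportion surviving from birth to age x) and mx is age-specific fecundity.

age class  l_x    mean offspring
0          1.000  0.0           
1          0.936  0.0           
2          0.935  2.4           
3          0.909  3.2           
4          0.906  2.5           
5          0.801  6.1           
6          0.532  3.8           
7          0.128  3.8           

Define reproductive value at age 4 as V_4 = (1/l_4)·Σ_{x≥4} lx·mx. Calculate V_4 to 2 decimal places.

lx·mx for x ≥ 4: 2.265, 4.8861, 2.0216, 0.4864 → sum = 9.6591
V_4 = 9.6591 / l_4 = 9.6591 / 0.906 = 10.661258… → 10.66

10.66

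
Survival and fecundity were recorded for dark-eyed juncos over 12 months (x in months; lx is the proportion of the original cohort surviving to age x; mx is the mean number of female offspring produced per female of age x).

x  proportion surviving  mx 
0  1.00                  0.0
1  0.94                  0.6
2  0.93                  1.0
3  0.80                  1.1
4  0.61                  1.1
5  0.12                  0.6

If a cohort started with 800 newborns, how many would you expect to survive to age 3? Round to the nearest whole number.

Expected survivors = N0 · l_3 = 800 × 0.80 = 640 → 640

640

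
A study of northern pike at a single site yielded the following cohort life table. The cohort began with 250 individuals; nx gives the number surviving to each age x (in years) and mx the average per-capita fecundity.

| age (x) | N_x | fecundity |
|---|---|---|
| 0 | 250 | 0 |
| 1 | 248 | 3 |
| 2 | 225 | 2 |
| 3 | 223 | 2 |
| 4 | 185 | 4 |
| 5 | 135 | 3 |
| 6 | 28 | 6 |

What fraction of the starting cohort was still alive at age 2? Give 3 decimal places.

l_2 = n_2/n_0 = 225/250 = 0.9 → 0.900

0.900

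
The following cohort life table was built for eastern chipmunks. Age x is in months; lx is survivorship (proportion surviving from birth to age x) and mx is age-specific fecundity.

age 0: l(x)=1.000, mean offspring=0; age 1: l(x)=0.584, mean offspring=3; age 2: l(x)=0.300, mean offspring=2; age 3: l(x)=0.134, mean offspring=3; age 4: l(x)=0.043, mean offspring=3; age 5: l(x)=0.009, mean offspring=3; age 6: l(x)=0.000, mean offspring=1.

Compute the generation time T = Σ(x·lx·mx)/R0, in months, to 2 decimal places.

1.65

lx·mx: 0, 1.752, 0.6, 0.402, 0.129, 0.027, 0 → R0 = 2.91
x·lx·mx: 0, 1.752, 1.2, 1.206, 0.516, 0.135, 0 → Σ = 4.809
T = 4.809 / 2.91 = 1.652577… → 1.65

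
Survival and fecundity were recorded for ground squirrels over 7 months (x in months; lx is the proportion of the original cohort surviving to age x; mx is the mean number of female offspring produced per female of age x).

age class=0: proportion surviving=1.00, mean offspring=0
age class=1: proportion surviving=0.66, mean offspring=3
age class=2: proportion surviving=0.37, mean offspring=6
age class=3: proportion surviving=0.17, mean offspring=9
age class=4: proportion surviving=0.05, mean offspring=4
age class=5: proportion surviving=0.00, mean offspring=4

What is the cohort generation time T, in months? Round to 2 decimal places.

lx·mx: 0, 1.98, 2.22, 1.53, 0.2, 0 → R0 = 5.93
x·lx·mx: 0, 1.98, 4.44, 4.59, 0.8, 0 → Σ = 11.81
T = 11.81 / 5.93 = 1.991568… → 1.99

1.99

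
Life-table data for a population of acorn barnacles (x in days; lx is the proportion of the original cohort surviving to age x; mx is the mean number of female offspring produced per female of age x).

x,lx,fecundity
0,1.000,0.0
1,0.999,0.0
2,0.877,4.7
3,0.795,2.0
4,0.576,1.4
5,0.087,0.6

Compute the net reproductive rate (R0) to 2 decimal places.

6.57

lx·mx by age: 0, 0, 4.1219, 1.59, 0.8064, 0.0522
R0 = Σ lx·mx = 6.5705 → 6.57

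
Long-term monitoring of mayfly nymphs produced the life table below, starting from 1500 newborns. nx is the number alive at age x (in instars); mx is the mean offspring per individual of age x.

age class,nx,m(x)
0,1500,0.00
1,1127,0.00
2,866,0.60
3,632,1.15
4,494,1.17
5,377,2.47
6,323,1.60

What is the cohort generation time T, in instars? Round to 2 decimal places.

4.06

lx = nx/n0 = nx/1500: 1, 0.75133…, 0.57733…, 0.42133…, 0.32933…, 0.25133…, 0.21533…
lx·mx: 0, 0, 0.3464…, 0.484533…, 0.38532…, 0.620793…, 0.344533… → R0 = 2.18158…
x·lx·mx: 0, 0, 0.6928…, 1.4536…, 1.54128…, 3.103967…, 2.0672… → Σ = 8.858847…
T = 8.858847… / 2.18158… = 4.060748… → 4.06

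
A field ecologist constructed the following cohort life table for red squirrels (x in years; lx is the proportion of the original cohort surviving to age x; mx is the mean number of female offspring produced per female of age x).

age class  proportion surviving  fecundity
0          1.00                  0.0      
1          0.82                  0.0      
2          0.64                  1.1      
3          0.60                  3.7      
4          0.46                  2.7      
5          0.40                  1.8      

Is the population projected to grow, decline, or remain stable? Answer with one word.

growing

R0 = Σ lx·mx = 0 + 0 + 0.704 + 2.22 + 1.242 + 0.72 = 4.886
R0 > 1, so the population is growing.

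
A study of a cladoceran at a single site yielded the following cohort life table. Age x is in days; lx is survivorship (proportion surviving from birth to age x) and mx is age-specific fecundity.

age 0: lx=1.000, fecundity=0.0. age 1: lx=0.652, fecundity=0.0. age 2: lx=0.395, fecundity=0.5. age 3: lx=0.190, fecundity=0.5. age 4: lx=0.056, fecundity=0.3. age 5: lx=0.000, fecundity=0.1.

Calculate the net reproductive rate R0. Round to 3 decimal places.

0.309

lx·mx by age: 0, 0, 0.1975, 0.095, 0.0168, 0
R0 = Σ lx·mx = 0.3093 → 0.309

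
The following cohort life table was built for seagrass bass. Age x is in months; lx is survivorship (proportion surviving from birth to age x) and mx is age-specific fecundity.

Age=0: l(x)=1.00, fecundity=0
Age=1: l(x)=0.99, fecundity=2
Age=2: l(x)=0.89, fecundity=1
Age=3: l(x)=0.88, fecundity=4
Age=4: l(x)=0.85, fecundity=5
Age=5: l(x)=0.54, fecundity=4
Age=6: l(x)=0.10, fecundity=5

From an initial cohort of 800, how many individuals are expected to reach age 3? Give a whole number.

704

Expected survivors = N0 · l_3 = 800 × 0.88 = 704 → 704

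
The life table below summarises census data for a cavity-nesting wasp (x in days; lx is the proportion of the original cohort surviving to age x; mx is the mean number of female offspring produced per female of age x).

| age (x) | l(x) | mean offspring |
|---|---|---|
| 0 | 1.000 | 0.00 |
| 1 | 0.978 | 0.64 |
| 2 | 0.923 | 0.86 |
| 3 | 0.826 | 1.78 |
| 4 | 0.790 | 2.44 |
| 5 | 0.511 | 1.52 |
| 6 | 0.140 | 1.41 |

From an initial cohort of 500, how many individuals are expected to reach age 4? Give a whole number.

Expected survivors = N0 · l_4 = 500 × 0.790 = 395 → 395

395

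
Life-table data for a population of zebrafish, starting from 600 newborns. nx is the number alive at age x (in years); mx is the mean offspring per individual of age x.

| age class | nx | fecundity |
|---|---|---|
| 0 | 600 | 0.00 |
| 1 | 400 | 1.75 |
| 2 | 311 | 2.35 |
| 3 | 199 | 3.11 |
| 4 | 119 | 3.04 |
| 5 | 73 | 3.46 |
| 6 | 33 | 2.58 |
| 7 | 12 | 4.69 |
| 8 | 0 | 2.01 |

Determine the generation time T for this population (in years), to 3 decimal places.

lx = nx/n0 = nx/600: 1, 0.66667…, 0.51833…, 0.33167…, 0.19833…, 0.12167…, 0.055, 0.02, 0
lx·mx: 0, 1.166667…, 1.218083…, 1.031483…, 0.602933…, 0.420967…, 0.1419, 0.0938, 0 → R0 = 4.675833…
x·lx·mx: 0, 1.166667…, 2.436167…, 3.09445…, 2.411733…, 2.104833…, 0.8514, 0.6566, 0 → Σ = 12.72185…
T = 12.72185… / 4.675833… = 2.720766… → 2.721

2.721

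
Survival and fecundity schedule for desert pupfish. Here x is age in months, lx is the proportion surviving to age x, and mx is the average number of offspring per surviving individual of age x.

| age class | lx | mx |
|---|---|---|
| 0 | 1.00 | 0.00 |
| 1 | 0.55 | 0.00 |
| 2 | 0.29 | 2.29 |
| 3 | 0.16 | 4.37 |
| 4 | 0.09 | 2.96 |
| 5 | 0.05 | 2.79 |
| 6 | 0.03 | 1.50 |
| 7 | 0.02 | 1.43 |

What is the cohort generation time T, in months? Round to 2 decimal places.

lx·mx: 0, 0, 0.6641, 0.6992, 0.2664, 0.1395, 0.045, 0.0286 → R0 = 1.8428
x·lx·mx: 0, 0, 1.3282, 2.0976, 1.0656, 0.6975, 0.27, 0.2002 → Σ = 5.6591
T = 5.6591 / 1.8428 = 3.070925… → 3.07

3.07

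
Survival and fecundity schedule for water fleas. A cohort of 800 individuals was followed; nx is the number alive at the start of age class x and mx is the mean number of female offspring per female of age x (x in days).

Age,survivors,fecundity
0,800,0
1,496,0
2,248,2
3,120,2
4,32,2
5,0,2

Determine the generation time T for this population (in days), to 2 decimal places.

lx = nx/n0 = nx/800: 1, 0.62, 0.31, 0.15, 0.04, 0
lx·mx: 0, 0, 0.62, 0.3, 0.08, 0 → R0 = 1
x·lx·mx: 0, 0, 1.24, 0.9, 0.32, 0 → Σ = 2.46
T = 2.46 / 1 = 2.46 → 2.46

2.46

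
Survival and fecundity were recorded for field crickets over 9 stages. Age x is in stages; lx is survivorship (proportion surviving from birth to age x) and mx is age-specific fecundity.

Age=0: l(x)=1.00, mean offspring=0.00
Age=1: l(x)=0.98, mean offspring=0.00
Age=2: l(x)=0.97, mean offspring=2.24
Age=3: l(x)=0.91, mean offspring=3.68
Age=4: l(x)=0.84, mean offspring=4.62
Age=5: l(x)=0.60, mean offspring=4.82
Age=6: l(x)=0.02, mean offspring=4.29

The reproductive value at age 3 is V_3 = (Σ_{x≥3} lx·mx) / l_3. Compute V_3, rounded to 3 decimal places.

11.217

lx·mx for x ≥ 3: 3.3488, 3.8808, 2.892, 0.0858 → sum = 10.2074
V_3 = 10.2074 / l_3 = 10.2074 / 0.91 = 11.216923… → 11.217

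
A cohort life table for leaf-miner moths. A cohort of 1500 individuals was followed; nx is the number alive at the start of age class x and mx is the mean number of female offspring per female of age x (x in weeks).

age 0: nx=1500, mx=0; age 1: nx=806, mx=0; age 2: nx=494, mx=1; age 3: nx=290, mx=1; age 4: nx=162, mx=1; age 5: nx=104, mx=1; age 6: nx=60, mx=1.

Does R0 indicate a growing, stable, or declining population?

declining

lx = nx/n0 = nx/1500: 1, 0.53733…, 0.32933…, 0.19333…, 0.108, 0.06933…, 0.04
R0 = Σ lx·mx = 0 + 0 + 0.329333… + 0.193333… + 0.108 + 0.069333… + 0.04 = 0.74…
R0 < 1, so the population is declining.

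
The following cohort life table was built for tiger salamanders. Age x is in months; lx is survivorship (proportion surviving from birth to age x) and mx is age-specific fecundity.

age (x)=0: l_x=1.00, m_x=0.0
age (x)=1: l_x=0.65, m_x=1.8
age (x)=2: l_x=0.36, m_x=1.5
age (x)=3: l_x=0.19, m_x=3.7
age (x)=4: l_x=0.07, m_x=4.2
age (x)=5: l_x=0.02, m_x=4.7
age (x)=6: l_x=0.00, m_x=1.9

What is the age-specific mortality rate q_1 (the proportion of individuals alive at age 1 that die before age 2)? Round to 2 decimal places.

0.45

q_1 = (l_1 − l_2) / l_1 = (0.65 − 0.36) / 0.65
     = 0.29 / 0.65 = 0.446154… → 0.45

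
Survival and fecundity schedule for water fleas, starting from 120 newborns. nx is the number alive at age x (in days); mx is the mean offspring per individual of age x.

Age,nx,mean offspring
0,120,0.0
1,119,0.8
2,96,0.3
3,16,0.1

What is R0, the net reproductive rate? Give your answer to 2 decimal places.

1.05

lx = nx/n0 = nx/120: 1, 0.99167…, 0.8, 0.13333…
lx·mx by age: 0, 0.793333…, 0.24, 0.013333…
R0 = Σ lx·mx = 1.046667… → 1.05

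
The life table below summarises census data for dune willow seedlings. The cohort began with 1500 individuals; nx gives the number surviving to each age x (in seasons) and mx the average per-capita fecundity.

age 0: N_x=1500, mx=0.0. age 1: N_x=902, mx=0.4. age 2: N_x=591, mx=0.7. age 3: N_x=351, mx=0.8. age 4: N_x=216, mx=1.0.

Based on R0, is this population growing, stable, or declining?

lx = nx/n0 = nx/1500: 1, 0.60133…, 0.394, 0.234, 0.144
R0 = Σ lx·mx = 0 + 0.240533… + 0.2758 + 0.1872 + 0.144 = 0.847533…
R0 < 1, so the population is declining.

declining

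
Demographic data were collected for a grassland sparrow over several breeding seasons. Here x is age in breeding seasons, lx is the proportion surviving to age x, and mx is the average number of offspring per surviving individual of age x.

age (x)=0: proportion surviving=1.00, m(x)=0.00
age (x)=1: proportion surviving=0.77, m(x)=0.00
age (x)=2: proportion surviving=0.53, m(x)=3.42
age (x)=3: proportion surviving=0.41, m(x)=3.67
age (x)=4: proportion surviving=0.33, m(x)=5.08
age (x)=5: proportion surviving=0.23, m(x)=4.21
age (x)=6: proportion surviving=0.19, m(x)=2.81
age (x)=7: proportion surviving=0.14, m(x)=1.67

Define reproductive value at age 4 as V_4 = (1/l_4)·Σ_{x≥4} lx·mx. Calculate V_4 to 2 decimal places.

lx·mx for x ≥ 4: 1.6764, 0.9683, 0.5339, 0.2338 → sum = 3.4124
V_4 = 3.4124 / l_4 = 3.4124 / 0.33 = 10.340606… → 10.34

10.34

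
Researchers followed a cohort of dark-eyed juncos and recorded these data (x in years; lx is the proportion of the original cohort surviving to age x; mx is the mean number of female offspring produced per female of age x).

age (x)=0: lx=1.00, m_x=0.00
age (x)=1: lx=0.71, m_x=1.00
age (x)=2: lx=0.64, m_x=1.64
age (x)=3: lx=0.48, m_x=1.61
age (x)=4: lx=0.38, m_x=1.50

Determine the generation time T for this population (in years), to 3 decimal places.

2.388

lx·mx: 0, 0.71, 1.0496, 0.7728, 0.57 → R0 = 3.1024
x·lx·mx: 0, 0.71, 2.0992, 2.3184, 2.28 → Σ = 7.4076
T = 7.4076 / 3.1024 = 2.3877… → 2.388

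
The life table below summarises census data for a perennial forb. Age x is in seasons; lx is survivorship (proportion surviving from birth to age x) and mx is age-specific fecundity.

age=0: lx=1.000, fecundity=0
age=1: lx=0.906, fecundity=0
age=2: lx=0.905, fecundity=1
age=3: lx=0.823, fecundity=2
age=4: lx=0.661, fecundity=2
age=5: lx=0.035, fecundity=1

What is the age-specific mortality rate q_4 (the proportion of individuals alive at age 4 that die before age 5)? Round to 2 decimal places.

q_4 = (l_4 − l_5) / l_4 = (0.661 − 0.035) / 0.661
     = 0.626 / 0.661 = 0.94705… → 0.95

0.95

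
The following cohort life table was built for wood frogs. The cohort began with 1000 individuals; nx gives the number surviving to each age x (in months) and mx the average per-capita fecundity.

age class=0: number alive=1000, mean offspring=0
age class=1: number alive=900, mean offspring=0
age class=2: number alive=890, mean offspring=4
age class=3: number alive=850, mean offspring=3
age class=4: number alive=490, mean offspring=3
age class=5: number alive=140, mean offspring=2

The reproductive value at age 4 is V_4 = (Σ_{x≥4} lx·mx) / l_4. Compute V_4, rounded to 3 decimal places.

lx = nx/n0 = nx/1000: 1, 0.9, 0.89, 0.85, 0.49, 0.14
lx·mx for x ≥ 4: 1.47, 0.28 → sum = 1.75
V_4 = 1.75 / l_4 = 1.75 / 0.49 = 3.571429… → 3.571

3.571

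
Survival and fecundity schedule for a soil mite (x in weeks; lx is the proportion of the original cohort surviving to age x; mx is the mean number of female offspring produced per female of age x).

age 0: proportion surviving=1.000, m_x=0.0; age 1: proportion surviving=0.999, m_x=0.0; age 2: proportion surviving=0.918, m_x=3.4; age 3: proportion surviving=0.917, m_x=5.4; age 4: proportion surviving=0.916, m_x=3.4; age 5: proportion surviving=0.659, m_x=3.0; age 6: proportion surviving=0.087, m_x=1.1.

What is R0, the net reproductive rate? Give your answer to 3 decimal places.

lx·mx by age: 0, 0, 3.1212, 4.9518, 3.1144, 1.977, 0.0957
R0 = Σ lx·mx = 13.2601 → 13.260

13.260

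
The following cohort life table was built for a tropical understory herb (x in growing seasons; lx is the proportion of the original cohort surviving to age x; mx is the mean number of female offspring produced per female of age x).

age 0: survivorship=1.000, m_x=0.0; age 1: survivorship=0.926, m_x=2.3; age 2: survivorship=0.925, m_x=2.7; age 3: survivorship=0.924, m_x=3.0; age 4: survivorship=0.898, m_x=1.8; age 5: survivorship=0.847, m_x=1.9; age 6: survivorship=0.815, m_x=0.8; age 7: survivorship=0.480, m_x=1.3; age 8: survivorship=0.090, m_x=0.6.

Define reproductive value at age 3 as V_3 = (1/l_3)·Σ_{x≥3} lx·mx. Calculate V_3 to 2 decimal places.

lx·mx for x ≥ 3: 2.772, 1.6164, 1.6093, 0.652, 0.624, 0.054 → sum = 7.3277
V_3 = 7.3277 / l_3 = 7.3277 / 0.924 = 7.930411… → 7.93

7.93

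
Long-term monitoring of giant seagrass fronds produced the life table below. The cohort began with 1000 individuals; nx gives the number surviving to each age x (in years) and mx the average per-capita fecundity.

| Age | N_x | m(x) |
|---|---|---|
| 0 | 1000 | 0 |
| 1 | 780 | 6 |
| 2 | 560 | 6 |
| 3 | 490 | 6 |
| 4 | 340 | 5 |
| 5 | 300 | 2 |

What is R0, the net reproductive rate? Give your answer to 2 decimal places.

lx = nx/n0 = nx/1000: 1, 0.78, 0.56, 0.49, 0.34, 0.3
lx·mx by age: 0, 4.68, 3.36, 2.94, 1.7, 0.6
R0 = Σ lx·mx = 13.28 → 13.28

13.28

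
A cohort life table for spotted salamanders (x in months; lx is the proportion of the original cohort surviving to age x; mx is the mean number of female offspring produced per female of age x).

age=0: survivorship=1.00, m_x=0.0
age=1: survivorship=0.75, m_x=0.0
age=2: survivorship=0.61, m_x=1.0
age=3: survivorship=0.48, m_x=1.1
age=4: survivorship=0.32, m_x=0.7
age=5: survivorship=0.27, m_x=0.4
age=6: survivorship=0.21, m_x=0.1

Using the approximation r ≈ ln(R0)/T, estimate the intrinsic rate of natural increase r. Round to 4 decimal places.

0.1364

R0 = Σ lx·mx = 0 + 0 + 0.61 + 0.528 + 0.224 + 0.108 + 0.021 = 1.491
Σ x·lx·mx = 4.366; T = 4.366/1.491 = 2.92824…
r ≈ ln(R0)/T = ln(1.491)/2.92824… = 0.136412… → 0.1364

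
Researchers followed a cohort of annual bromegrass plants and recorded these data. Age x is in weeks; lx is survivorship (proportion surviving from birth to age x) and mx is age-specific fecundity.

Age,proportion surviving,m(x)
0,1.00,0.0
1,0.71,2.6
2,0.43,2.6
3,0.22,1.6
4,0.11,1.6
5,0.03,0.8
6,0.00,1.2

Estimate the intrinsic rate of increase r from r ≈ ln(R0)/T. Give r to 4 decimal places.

R0 = Σ lx·mx = 0 + 1.846 + 1.118 + 0.352 + 0.176 + 0.024 + 0 = 3.516
Σ x·lx·mx = 5.962; T = 5.962/3.516 = 1.69568…
r ≈ ln(R0)/T = ln(3.516)/1.69568… = 0.741488… → 0.7415

0.7415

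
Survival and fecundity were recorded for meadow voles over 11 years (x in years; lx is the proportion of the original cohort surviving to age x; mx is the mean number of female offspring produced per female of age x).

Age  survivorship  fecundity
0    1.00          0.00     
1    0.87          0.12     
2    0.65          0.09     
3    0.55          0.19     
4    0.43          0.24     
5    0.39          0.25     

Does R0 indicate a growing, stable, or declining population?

R0 = Σ lx·mx = 0 + 0.1044 + 0.0585 + 0.1045 + 0.1032 + 0.0975 = 0.4681
R0 < 1, so the population is declining.

declining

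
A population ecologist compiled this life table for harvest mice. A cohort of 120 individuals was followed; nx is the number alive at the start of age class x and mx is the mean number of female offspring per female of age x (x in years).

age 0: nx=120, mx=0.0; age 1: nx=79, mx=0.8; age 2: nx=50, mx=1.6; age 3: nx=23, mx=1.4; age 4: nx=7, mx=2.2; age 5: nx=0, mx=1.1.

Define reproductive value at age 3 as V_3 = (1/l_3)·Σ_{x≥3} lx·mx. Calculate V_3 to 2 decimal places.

2.07

lx = nx/n0 = nx/120: 1, 0.65833…, 0.41667…, 0.19167…, 0.05833…, 0
lx·mx for x ≥ 3: 0.268333…, 0.128333…, 0 → sum = 0.396667…
V_3 = 0.396667… / l_3 = 0.396667… / 0.191667… = 2.069565… → 2.07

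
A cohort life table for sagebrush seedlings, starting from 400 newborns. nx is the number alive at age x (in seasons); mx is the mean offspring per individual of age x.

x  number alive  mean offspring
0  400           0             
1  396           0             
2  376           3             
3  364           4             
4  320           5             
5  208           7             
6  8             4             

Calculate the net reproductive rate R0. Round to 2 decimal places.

lx = nx/n0 = nx/400: 1, 0.99, 0.94, 0.91, 0.8, 0.52, 0.02
lx·mx by age: 0, 0, 2.82, 3.64, 4, 3.64, 0.08
R0 = Σ lx·mx = 14.18 → 14.18

14.18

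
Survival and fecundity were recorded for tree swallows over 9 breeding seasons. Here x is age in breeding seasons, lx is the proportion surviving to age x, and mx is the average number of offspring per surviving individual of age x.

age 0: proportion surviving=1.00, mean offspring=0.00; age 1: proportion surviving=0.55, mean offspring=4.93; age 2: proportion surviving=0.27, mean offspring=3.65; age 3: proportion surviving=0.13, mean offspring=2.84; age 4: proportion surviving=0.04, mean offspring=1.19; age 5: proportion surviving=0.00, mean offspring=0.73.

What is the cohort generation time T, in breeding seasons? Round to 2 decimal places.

lx·mx: 0, 2.7115, 0.9855, 0.3692, 0.0476, 0 → R0 = 4.1138
x·lx·mx: 0, 2.7115, 1.971, 1.1076, 0.1904, 0 → Σ = 5.9805
T = 5.9805 / 4.1138 = 1.453765… → 1.45

1.45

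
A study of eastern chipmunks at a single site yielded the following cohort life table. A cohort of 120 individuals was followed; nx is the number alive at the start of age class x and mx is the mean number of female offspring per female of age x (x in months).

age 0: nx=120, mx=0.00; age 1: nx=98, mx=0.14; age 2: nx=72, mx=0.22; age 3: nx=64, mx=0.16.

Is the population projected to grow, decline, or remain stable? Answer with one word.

lx = nx/n0 = nx/120: 1, 0.81667…, 0.6, 0.53333…
R0 = Σ lx·mx = 0 + 0.114333… + 0.132 + 0.085333… = 0.331667…
R0 < 1, so the population is declining.

declining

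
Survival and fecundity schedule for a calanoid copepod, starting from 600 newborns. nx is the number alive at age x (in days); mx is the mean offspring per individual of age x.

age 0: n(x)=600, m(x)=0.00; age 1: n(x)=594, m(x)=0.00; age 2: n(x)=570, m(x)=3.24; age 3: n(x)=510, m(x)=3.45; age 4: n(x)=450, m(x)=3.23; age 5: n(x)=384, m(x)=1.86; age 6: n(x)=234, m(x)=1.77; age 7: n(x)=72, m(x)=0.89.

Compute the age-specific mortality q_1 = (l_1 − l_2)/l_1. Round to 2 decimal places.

0.04

lx = nx/n0 = nx/600: 1, 0.99, 0.95, 0.85, 0.75, 0.64, 0.39, 0.12
q_1 = (l_1 − l_2) / l_1 = (0.99 − 0.95) / 0.99
     = 0.04 / 0.99 = 0.040404… → 0.04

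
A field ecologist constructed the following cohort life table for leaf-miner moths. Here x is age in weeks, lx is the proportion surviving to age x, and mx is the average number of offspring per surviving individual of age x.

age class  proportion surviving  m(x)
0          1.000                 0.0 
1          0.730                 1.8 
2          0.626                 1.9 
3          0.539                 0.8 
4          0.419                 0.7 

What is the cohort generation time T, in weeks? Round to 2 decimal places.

lx·mx: 0, 1.314, 1.1894, 0.4312, 0.2933 → R0 = 3.2279
x·lx·mx: 0, 1.314, 2.3788, 1.2936, 1.1732 → Σ = 6.1596
T = 6.1596 / 3.2279 = 1.908238… → 1.91

1.91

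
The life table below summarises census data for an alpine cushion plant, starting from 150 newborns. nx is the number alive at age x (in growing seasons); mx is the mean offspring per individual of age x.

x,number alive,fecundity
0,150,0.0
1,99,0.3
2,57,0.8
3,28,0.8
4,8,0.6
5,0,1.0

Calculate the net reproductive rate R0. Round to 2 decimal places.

0.68

lx = nx/n0 = nx/150: 1, 0.66, 0.38, 0.18667…, 0.05333…, 0
lx·mx by age: 0, 0.198, 0.304, 0.149333…, 0.032…, 0
R0 = Σ lx·mx = 0.683333… → 0.68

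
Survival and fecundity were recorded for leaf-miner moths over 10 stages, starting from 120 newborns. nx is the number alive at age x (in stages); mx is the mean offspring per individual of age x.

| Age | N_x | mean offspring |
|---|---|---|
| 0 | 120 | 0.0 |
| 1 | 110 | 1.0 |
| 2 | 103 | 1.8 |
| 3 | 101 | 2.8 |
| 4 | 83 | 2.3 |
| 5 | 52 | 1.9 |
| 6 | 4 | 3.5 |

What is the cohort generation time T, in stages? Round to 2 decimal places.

3.03

lx = nx/n0 = nx/120: 1, 0.91667…, 0.85833…, 0.84167…, 0.69167…, 0.43333…, 0.03333…
lx·mx: 0, 0.916667…, 1.545…, 2.356667…, 1.590833…, 0.823333…, 0.116667… → R0 = 7.349167…
x·lx·mx: 0, 0.916667…, 3.09…, 7.07…, 6.363333…, 4.116667…, 0.7… → Σ = 22.256667…
T = 22.256667… / 7.349167… = 3.028461… → 3.03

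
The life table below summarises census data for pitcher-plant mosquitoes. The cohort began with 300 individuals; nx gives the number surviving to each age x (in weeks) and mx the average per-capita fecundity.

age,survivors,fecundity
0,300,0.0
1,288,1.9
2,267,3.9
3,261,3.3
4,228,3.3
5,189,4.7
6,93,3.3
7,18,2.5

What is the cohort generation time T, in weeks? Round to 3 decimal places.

3.336

lx = nx/n0 = nx/300: 1, 0.96, 0.89, 0.87, 0.76, 0.63, 0.31, 0.06
lx·mx: 0, 1.824, 3.471, 2.871, 2.508, 2.961, 1.023, 0.15 → R0 = 14.808
x·lx·mx: 0, 1.824, 6.942, 8.613, 10.032, 14.805, 6.138, 1.05 → Σ = 49.404
T = 49.404 / 14.808 = 3.336305… → 3.336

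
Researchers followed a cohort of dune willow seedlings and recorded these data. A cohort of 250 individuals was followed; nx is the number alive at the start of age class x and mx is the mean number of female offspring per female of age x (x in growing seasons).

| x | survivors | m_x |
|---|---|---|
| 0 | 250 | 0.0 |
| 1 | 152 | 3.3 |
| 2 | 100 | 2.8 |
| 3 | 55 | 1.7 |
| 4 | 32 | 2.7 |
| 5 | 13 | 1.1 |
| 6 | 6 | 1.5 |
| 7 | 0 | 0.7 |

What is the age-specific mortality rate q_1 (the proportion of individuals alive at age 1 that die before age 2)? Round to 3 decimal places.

lx = nx/n0 = nx/250: 1, 0.608, 0.4, 0.22, 0.128, 0.052, 0.024, 0
q_1 = (l_1 − l_2) / l_1 = (0.608 − 0.4) / 0.608
     = 0.208 / 0.608 = 0.342105… → 0.342

0.342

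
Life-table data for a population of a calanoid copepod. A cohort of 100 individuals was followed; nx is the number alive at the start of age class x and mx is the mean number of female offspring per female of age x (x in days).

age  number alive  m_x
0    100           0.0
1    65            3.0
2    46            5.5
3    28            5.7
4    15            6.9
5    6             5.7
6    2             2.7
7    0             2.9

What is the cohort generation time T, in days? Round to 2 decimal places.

2.39

lx = nx/n0 = nx/100: 1, 0.65, 0.46, 0.28, 0.15, 0.06, 0.02, 0
lx·mx: 0, 1.95, 2.53, 1.596, 1.035, 0.342, 0.054, 0 → R0 = 7.507
x·lx·mx: 0, 1.95, 5.06, 4.788, 4.14, 1.71, 0.324, 0 → Σ = 17.972
T = 17.972 / 7.507 = 2.394032… → 2.39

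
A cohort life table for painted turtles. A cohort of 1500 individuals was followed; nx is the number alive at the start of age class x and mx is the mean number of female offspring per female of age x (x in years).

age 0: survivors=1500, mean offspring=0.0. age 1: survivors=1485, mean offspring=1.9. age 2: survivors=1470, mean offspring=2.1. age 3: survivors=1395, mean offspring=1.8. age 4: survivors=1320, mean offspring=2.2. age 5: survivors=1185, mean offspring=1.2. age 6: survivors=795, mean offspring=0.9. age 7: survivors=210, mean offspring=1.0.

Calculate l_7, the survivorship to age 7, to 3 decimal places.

0.140

l_7 = n_7/n_0 = 210/1500 = 0.14 → 0.140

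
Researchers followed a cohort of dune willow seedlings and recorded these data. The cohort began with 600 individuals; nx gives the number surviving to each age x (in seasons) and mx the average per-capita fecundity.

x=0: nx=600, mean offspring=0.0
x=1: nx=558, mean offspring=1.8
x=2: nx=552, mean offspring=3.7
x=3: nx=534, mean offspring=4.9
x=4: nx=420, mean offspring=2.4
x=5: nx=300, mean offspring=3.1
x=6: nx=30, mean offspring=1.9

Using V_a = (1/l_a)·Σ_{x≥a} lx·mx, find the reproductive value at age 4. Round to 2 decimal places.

lx = nx/n0 = nx/600: 1, 0.93, 0.92, 0.89, 0.7, 0.5, 0.05
lx·mx for x ≥ 4: 1.68, 1.55, 0.095 → sum = 3.325
V_4 = 3.325 / l_4 = 3.325 / 0.7 = 4.75 → 4.75

4.75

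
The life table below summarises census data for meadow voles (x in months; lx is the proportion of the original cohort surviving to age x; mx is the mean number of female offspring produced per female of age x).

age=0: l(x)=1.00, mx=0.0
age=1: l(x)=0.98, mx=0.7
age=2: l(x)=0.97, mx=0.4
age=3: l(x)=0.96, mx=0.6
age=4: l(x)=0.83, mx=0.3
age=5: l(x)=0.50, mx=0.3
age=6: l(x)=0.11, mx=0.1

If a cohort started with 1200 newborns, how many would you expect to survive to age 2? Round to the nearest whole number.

Expected survivors = N0 · l_2 = 1200 × 0.97 = 1164 → 1164

1164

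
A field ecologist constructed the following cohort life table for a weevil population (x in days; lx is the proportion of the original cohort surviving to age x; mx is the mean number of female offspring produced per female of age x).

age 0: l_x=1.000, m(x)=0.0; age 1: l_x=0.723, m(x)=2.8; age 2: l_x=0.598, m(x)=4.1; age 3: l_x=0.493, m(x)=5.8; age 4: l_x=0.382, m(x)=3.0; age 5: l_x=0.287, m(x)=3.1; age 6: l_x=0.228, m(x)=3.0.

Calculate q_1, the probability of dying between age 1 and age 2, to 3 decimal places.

q_1 = (l_1 − l_2) / l_1 = (0.723 − 0.598) / 0.723
     = 0.125 / 0.723 = 0.172891… → 0.173

0.173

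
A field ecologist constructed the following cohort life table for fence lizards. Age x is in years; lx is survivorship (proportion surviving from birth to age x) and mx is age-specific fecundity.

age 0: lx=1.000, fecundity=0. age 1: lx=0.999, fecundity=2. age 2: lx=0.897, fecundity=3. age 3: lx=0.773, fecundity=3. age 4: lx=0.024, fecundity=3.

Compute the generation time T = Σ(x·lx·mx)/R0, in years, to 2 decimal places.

lx·mx: 0, 1.998, 2.691, 2.319, 0.072 → R0 = 7.08
x·lx·mx: 0, 1.998, 5.382, 6.957, 0.288 → Σ = 14.625
T = 14.625 / 7.08 = 2.065678… → 2.07

2.07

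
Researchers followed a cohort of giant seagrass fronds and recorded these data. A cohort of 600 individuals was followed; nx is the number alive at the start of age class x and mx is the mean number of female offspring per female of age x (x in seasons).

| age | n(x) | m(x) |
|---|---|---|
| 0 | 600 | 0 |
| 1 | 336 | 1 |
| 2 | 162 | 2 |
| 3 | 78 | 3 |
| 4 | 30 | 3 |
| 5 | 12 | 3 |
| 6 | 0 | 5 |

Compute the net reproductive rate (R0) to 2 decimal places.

lx = nx/n0 = nx/600: 1, 0.56, 0.27, 0.13, 0.05, 0.02, 0
lx·mx by age: 0, 0.56, 0.54, 0.39, 0.15, 0.06, 0
R0 = Σ lx·mx = 1.7 → 1.70

1.70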